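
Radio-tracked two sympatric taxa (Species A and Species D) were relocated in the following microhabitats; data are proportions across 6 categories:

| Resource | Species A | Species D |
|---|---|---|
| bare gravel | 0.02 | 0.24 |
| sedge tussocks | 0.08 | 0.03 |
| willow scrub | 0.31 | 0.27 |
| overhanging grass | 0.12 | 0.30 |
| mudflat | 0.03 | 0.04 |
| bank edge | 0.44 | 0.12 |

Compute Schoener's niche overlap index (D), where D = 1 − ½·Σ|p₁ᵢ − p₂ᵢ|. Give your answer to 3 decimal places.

Σ|p₁ᵢ − p₂ᵢ| = 0.22 + 0.05 + 0.04 + 0.18 + 0.01 + 0.32 = 0.82
D = 1 − ½ × 0.82 = 1 − 0.410 = 0.59000

0.590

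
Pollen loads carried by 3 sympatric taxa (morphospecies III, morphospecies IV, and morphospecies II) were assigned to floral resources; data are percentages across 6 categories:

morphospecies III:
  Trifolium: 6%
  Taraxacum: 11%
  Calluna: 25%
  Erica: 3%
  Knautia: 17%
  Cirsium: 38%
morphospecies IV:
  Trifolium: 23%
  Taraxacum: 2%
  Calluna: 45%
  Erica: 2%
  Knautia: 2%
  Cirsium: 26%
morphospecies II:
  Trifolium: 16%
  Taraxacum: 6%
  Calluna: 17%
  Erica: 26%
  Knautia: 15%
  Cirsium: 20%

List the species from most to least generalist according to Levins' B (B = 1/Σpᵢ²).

Convert percentages to proportions (divide by 100).
Σp_IIIᵢ² = 0.06² + 0.11² + 0.25² + 0.03² + 0.17² + 0.38² = 0.0036 + 0.0121 + 0.0625 + 0.0009 + 0.0289 + 0.1444 = 0.2524
B_III = 1 / 0.2524 = 3.9620
Σp_IVᵢ² = 0.23² + 0.02² + 0.45² + 0.02² + 0.02² + 0.26² = 0.0529 + 0.0004 + 0.2025 + 0.0004 + 0.0004 + 0.0676 = 0.3242
B_IV = 1 / 0.3242 = 3.0845
Σp_IIᵢ² = 0.16² + 0.06² + 0.17² + 0.26² + 0.15² + 0.20² = 0.0256 + 0.0036 + 0.0289 + 0.0676 + 0.0225 + 0.0400 = 0.1882
B_II = 1 / 0.1882 = 5.3135
Ranking by B (broadest → narrowest): morphospecies II (5.31) > morphospecies III (3.96) > morphospecies IV (3.08)

morphospecies II > morphospecies III > morphospecies IV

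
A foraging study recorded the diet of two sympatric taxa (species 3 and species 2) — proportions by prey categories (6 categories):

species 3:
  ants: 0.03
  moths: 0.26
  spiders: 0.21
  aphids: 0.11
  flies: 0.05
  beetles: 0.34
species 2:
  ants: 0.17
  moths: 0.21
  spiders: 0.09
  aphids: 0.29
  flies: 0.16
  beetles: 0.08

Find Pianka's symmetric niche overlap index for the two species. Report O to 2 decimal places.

0.67

Σ p₁ᵢp₂ᵢ = 0.0051 + 0.0546 + 0.0189 + 0.0319 + 0.0080 + 0.0272 = 0.1457
Σp_1ᵢ² = 0.03² + 0.26² + 0.21² + 0.11² + 0.05² + 0.34² = 0.0009 + 0.0676 + 0.0441 + 0.0121 + 0.0025 + 0.1156 = 0.2428
Σp_2ᵢ² = 0.17² + 0.21² + 0.09² + 0.29² + 0.16² + 0.08² = 0.0289 + 0.0441 + 0.0081 + 0.0841 + 0.0256 + 0.0064 = 0.1972
O = 0.1457 / √(0.2428 × 0.1972) = 0.1457 / 0.21882 = 0.6658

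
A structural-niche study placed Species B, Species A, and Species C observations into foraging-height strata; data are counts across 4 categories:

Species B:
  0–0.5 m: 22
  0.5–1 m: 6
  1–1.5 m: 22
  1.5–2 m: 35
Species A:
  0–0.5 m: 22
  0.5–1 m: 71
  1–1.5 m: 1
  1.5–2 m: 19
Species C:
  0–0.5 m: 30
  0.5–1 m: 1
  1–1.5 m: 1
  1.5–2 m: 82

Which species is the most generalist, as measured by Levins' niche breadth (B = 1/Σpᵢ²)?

Species B

Proportions for Species B (n=85): 22/85=0.2588, 6/85=0.0706, 22/85=0.2588, 35/85=0.4118
Proportions for Species A (n=113): 22/113=0.1947, 71/113=0.6283, 1/113=0.0088, 19/113=0.1681
Proportions for Species C (n=114): 30/114=0.2632, 1/114=0.0088, 1/114=0.0088, 82/114=0.7193
Σp_Bᵢ² = 0.2588² + 0.0706² + 0.2588² + 0.4118² = 0.066977 + 0.004984 + 0.066977 + 0.169579 = 0.308517
B_B = 1 / 0.308517 = 3.2413
Σp_Aᵢ² = 0.1947² + 0.6283² + 0.0088² + 0.1681² = 0.037908 + 0.394761 + 0.000077 + 0.028258 = 0.461004
B_A = 1 / 0.461004 = 2.1692
Σp_Cᵢ² = 0.2632² + 0.0088² + 0.0088² + 0.7193² = 0.069274 + 0.000077 + 0.000077 + 0.517392 = 0.586820
B_C = 1 / 0.586820 = 1.7041
Highest B → broadest niche (most generalist): Species B (B = 3.24).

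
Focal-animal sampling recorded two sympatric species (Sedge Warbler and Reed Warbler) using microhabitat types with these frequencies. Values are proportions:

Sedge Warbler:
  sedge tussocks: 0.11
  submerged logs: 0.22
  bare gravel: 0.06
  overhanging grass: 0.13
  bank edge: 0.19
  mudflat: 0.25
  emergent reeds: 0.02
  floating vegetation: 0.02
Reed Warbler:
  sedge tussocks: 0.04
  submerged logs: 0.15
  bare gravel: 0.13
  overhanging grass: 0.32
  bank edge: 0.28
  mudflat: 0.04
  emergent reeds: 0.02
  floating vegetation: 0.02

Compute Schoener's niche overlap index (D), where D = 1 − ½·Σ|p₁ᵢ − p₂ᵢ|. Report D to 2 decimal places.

Σ|p₁ᵢ − p₂ᵢ| = 0.07 + 0.07 + 0.07 + 0.19 + 0.09 + 0.21 + 0.00 + 0.00 = 0.70
D = 1 − ½ × 0.70 = 1 − 0.350 = 0.6500

0.65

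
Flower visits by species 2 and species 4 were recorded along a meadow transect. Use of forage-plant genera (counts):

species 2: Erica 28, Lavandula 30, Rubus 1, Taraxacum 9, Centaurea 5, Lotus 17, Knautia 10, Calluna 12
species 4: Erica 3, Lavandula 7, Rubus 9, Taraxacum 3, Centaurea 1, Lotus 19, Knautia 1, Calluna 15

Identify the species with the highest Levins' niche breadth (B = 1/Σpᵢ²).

species 2

Proportions for species 2 (n=112): 28/112=0.2500, 30/112=0.2679, 1/112=0.0089, 9/112=0.0804, 5/112=0.0446, 17/112=0.1518, 10/112=0.0893, 12/112=0.1071
Proportions for species 4 (n=58): 3/58=0.0517, 7/58=0.1207, 9/58=0.1552, 3/58=0.0517, 1/58=0.0172, 19/58=0.3276, 1/58=0.0172, 15/58=0.2586
Σp_2ᵢ² = 0.2500² + 0.2679² + 0.0089² + 0.0804² + 0.0446² + 0.1518² + 0.0893² + 0.1071² = 0.062500 + 0.071770 + 0.000079 + 0.006464 + 0.001989 + 0.023043 + 0.007974 + 0.011470 = 0.185289
B_2 = 1 / 0.185289 = 5.3970
Σp_4ᵢ² = 0.0517² + 0.1207² + 0.1552² + 0.0517² + 0.0172² + 0.3276² + 0.0172² + 0.2586² = 0.002673 + 0.014568 + 0.024087 + 0.002673 + 0.000296 + 0.107322 + 0.000296 + 0.066874 = 0.218789
B_4 = 1 / 0.218789 = 4.5706
Highest B → broadest niche (most generalist): species 2 (B = 5.40).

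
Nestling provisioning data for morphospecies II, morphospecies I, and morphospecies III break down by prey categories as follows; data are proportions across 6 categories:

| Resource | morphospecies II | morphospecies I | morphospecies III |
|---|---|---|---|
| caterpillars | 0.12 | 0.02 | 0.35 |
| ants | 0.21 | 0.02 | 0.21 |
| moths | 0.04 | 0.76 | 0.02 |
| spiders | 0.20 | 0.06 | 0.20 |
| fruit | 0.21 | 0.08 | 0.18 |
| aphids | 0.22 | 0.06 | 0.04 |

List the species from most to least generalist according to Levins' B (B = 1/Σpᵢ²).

morphospecies II > morphospecies III > morphospecies I

Σp_IIᵢ² = 0.12² + 0.21² + 0.04² + 0.20² + 0.21² + 0.22² = 0.0144 + 0.0441 + 0.0016 + 0.0400 + 0.0441 + 0.0484 = 0.1926
B_II = 1 / 0.1926 = 5.1921
Σp_Iᵢ² = 0.02² + 0.02² + 0.76² + 0.06² + 0.08² + 0.06² = 0.0004 + 0.0004 + 0.5776 + 0.0036 + 0.0064 + 0.0036 = 0.5920
B_I = 1 / 0.5920 = 1.6892
Σp_IIIᵢ² = 0.35² + 0.21² + 0.02² + 0.20² + 0.18² + 0.04² = 0.1225 + 0.0441 + 0.0004 + 0.0400 + 0.0324 + 0.0016 = 0.2410
B_III = 1 / 0.2410 = 4.1494
Ranking by B (broadest → narrowest): morphospecies II (5.19) > morphospecies III (4.15) > morphospecies I (1.69)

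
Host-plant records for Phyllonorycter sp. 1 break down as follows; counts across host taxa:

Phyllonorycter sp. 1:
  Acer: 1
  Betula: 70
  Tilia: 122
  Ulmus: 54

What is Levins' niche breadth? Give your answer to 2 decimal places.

Proportions for Phyllonorycter sp. 1 (n=247): 1/247=0.0040, 70/247=0.2834, 122/247=0.4939, 54/247=0.2186
Σpᵢ² = 0.0040² + 0.2834² + 0.4939² + 0.2186² = 0.000016 + 0.080316 + 0.243937 + 0.047786 = 0.372055
B = 1 / 0.372055 = 2.6878

2.69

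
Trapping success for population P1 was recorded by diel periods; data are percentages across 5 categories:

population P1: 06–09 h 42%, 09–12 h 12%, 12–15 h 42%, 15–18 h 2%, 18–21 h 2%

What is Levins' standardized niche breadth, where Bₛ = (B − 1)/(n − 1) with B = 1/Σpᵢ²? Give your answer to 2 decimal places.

0.43

Convert percentages to proportions (divide by 100).
Σpᵢ² = 0.42² + 0.12² + 0.42² + 0.02² + 0.02² = 0.1764 + 0.0144 + 0.1764 + 0.0004 + 0.0004 = 0.3680
B = 1 / 0.3680 = 2.7174
Bₛ = (B − 1)/(n − 1) = (2.7174 − 1)/(5 − 1) = 1.7174/4 = 0.4294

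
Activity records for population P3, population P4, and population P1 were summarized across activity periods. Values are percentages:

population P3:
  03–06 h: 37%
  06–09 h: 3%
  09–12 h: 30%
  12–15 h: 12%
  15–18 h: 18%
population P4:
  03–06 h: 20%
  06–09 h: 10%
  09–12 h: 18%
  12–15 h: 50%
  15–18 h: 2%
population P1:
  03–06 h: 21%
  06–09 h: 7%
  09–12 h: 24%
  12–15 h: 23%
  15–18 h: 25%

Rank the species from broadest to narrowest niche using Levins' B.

population P1 > population P3 > population P4

Convert percentages to proportions (divide by 100).
Σp_P3ᵢ² = 0.37² + 0.03² + 0.30² + 0.12² + 0.18² = 0.1369 + 0.0009 + 0.0900 + 0.0144 + 0.0324 = 0.2746
B_P3 = 1 / 0.2746 = 3.6417
Σp_P4ᵢ² = 0.20² + 0.10² + 0.18² + 0.50² + 0.02² = 0.0400 + 0.0100 + 0.0324 + 0.2500 + 0.0004 = 0.3328
B_P4 = 1 / 0.3328 = 3.0048
Σp_P1ᵢ² = 0.21² + 0.07² + 0.24² + 0.23² + 0.25² = 0.0441 + 0.0049 + 0.0576 + 0.0529 + 0.0625 = 0.2220
B_P1 = 1 / 0.2220 = 4.5045
Ranking by B (broadest → narrowest): population P1 (4.50) > population P3 (3.64) > population P4 (3.00)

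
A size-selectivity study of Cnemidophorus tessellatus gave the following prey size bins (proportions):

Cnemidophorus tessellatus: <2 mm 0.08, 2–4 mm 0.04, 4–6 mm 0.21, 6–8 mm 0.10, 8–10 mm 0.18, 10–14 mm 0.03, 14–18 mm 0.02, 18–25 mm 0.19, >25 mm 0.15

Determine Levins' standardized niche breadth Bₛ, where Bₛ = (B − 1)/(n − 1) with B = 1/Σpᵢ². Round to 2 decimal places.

0.68

Σpᵢ² = 0.08² + 0.04² + 0.21² + 0.10² + 0.18² + 0.03² + 0.02² + 0.19² + 0.15² = 0.0064 + 0.0016 + 0.0441 + 0.0100 + 0.0324 + 0.0009 + 0.0004 + 0.0361 + 0.0225 = 0.1544
B = 1 / 0.1544 = 6.4767
Bₛ = (B − 1)/(n − 1) = (6.4767 − 1)/(9 − 1) = 5.4767/8 = 0.6846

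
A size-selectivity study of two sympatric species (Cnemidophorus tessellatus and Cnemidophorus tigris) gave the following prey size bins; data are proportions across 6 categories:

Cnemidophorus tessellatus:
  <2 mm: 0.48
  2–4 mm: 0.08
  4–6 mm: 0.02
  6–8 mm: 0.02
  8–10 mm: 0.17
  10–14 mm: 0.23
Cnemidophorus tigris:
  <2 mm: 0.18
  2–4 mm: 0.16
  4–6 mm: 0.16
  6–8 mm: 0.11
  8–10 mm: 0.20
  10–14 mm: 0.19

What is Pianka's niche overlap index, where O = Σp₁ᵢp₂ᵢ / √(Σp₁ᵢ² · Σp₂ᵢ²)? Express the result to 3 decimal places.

Σ p₁ᵢp₂ᵢ = 0.0864 + 0.0128 + 0.0032 + 0.0022 + 0.0340 + 0.0437 = 0.1823
Σp_1ᵢ² = 0.48² + 0.08² + 0.02² + 0.02² + 0.17² + 0.23² = 0.2304 + 0.0064 + 0.0004 + 0.0004 + 0.0289 + 0.0529 = 0.3194
Σp_2ᵢ² = 0.18² + 0.16² + 0.16² + 0.11² + 0.20² + 0.19² = 0.0324 + 0.0256 + 0.0256 + 0.0121 + 0.0400 + 0.0361 = 0.1718
O = 0.1823 / √(0.3194 × 0.1718) = 0.1823 / 0.234250 = 0.77823

0.778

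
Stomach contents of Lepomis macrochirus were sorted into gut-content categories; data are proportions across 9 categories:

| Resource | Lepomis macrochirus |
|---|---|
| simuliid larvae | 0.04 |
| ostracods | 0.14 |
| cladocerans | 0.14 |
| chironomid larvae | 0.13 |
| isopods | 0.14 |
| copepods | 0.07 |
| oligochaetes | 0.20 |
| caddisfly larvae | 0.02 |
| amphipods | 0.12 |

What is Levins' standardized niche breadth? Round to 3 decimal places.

Σpᵢ² = 0.04² + 0.14² + 0.14² + 0.13² + 0.14² + 0.07² + 0.20² + 0.02² + 0.12² = 0.0016 + 0.0196 + 0.0196 + 0.0169 + 0.0196 + 0.0049 + 0.0400 + 0.0004 + 0.0144 = 0.1370
B = 1 / 0.1370 = 7.29927
Bₛ = (B − 1)/(n − 1) = (7.29927 − 1)/(9 − 1) = 6.29927/8 = 0.78741

0.787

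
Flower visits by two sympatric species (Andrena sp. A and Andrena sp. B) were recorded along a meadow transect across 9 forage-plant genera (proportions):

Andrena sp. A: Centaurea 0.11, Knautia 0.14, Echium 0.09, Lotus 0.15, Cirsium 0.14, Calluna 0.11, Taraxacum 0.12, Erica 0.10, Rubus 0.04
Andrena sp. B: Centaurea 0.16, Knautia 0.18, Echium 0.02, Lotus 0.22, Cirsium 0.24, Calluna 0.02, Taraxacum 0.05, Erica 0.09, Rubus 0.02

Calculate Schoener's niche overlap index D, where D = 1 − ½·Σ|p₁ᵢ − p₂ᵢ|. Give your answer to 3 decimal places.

Σ|p₁ᵢ − p₂ᵢ| = 0.05 + 0.04 + 0.07 + 0.07 + 0.10 + 0.09 + 0.07 + 0.01 + 0.02 = 0.52
D = 1 − ½ × 0.52 = 1 − 0.260 = 0.74000

0.740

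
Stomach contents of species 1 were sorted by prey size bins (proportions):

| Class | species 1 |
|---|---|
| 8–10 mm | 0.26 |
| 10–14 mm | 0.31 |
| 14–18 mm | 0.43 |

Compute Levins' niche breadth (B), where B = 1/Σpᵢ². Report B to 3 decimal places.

2.869

Σpᵢ² = 0.26² + 0.31² + 0.43² = 0.0676 + 0.0961 + 0.1849 = 0.3486
B = 1 / 0.3486 = 2.86862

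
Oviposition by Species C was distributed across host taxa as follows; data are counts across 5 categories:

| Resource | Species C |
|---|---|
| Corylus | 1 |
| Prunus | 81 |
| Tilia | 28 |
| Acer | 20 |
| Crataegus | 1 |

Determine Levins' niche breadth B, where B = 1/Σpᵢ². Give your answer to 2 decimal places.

2.22

Proportions for Species C (n=131): 1/131=0.0076, 81/131=0.6183, 28/131=0.2137, 20/131=0.1527, 1/131=0.0076
Σpᵢ² = 0.0076² + 0.6183² + 0.2137² + 0.1527² + 0.0076² = 0.000058 + 0.382295 + 0.045668 + 0.023317 + 0.000058 = 0.451396
B = 1 / 0.451396 = 2.2153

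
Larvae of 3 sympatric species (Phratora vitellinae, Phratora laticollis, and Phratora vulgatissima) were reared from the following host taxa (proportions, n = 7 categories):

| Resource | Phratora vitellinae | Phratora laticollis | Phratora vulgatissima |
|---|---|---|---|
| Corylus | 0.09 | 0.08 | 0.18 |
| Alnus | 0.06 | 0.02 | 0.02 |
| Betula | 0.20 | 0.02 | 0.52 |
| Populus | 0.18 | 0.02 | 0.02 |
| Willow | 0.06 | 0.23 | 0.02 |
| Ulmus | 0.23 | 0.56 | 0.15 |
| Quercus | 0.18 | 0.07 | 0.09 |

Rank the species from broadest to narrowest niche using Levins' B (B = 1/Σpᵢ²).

Phratora vitellinae > Phratora vulgatissima > Phratora laticollis

Σp_viteᵢ² = 0.09² + 0.06² + 0.20² + 0.18² + 0.06² + 0.23² + 0.18² = 0.0081 + 0.0036 + 0.0400 + 0.0324 + 0.0036 + 0.0529 + 0.0324 = 0.1730
B_vite = 1 / 0.1730 = 5.7803
Σp_latiᵢ² = 0.08² + 0.02² + 0.02² + 0.02² + 0.23² + 0.56² + 0.07² = 0.0064 + 0.0004 + 0.0004 + 0.0004 + 0.0529 + 0.3136 + 0.0049 = 0.3790
B_lati = 1 / 0.3790 = 2.6385
Σp_vulgᵢ² = 0.18² + 0.02² + 0.52² + 0.02² + 0.02² + 0.15² + 0.09² = 0.0324 + 0.0004 + 0.2704 + 0.0004 + 0.0004 + 0.0225 + 0.0081 = 0.3346
B_vulg = 1 / 0.3346 = 2.9886
Ranking by B (broadest → narrowest): Phratora vitellinae (5.78) > Phratora vulgatissima (2.99) > Phratora laticollis (2.64)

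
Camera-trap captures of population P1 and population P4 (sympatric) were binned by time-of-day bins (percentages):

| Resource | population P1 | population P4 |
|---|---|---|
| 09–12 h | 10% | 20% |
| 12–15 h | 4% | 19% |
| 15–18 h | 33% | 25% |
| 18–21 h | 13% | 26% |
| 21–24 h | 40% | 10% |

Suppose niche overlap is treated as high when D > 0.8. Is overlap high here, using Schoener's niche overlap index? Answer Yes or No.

No

Convert percentages to proportions (divide by 100).
Σ|p₁ᵢ − p₂ᵢ| = 0.10 + 0.15 + 0.08 + 0.13 + 0.30 = 0.76
D = 1 − ½ × 0.76 = 1 − 0.380 = 0.6200
D = 0.6200 < 0.8 → No.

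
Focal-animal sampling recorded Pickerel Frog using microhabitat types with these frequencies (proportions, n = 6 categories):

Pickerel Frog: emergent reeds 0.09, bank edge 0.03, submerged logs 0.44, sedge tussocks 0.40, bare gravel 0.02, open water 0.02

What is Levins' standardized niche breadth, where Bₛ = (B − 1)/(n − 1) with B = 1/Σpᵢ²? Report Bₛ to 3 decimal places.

0.350

Σpᵢ² = 0.09² + 0.03² + 0.44² + 0.40² + 0.02² + 0.02² = 0.0081 + 0.0009 + 0.1936 + 0.1600 + 0.0004 + 0.0004 = 0.3634
B = 1 / 0.3634 = 2.75179
Bₛ = (B − 1)/(n − 1) = (2.75179 − 1)/(6 − 1) = 1.75179/5 = 0.35036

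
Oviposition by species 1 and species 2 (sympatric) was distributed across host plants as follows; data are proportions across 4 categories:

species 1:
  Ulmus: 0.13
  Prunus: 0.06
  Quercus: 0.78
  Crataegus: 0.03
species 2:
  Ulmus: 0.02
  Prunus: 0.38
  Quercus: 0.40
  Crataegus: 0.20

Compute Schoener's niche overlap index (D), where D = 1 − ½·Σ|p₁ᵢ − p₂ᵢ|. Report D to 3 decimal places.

0.510

Σ|p₁ᵢ − p₂ᵢ| = 0.11 + 0.32 + 0.38 + 0.17 = 0.98
D = 1 − ½ × 0.98 = 1 − 0.490 = 0.51000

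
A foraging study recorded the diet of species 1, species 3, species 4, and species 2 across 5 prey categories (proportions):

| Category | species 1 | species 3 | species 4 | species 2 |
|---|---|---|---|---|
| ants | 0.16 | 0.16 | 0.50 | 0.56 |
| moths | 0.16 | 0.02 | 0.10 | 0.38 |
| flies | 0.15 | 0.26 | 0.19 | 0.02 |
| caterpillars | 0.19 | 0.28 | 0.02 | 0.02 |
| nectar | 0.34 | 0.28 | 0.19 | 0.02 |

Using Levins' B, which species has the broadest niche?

Σp_1ᵢ² = 0.16² + 0.16² + 0.15² + 0.19² + 0.34² = 0.0256 + 0.0256 + 0.0225 + 0.0361 + 0.1156 = 0.2254
B_1 = 1 / 0.2254 = 4.4366
Σp_3ᵢ² = 0.16² + 0.02² + 0.26² + 0.28² + 0.28² = 0.0256 + 0.0004 + 0.0676 + 0.0784 + 0.0784 = 0.2504
B_3 = 1 / 0.2504 = 3.9936
Σp_4ᵢ² = 0.50² + 0.10² + 0.19² + 0.02² + 0.19² = 0.2500 + 0.0100 + 0.0361 + 0.0004 + 0.0361 = 0.3326
B_4 = 1 / 0.3326 = 3.0066
Σp_2ᵢ² = 0.56² + 0.38² + 0.02² + 0.02² + 0.02² = 0.3136 + 0.1444 + 0.0004 + 0.0004 + 0.0004 = 0.4592
B_2 = 1 / 0.4592 = 2.1777
Highest B → broadest niche (most generalist): species 1 (B = 4.44).

species 1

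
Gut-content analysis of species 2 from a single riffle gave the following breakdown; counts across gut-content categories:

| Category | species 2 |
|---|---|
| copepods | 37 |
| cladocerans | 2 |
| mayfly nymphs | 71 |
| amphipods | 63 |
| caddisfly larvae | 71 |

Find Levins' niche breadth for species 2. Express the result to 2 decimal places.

3.86

Proportions for species 2 (n=244): 37/244=0.1516, 2/244=0.0082, 71/244=0.2910, 63/244=0.2582, 71/244=0.2910
Σpᵢ² = 0.1516² + 0.0082² + 0.2910² + 0.2582² + 0.2910² = 0.022983 + 0.000067 + 0.084681 + 0.066667 + 0.084681 = 0.259079
B = 1 / 0.259079 = 3.8598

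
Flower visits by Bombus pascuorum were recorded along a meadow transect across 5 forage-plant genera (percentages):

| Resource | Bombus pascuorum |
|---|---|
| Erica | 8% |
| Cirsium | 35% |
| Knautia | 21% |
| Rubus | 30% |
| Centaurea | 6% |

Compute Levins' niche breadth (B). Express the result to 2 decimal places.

3.75

Convert percentages to proportions (divide by 100).
Σpᵢ² = 0.08² + 0.35² + 0.21² + 0.30² + 0.06² = 0.0064 + 0.1225 + 0.0441 + 0.0900 + 0.0036 = 0.2666
B = 1 / 0.2666 = 3.7509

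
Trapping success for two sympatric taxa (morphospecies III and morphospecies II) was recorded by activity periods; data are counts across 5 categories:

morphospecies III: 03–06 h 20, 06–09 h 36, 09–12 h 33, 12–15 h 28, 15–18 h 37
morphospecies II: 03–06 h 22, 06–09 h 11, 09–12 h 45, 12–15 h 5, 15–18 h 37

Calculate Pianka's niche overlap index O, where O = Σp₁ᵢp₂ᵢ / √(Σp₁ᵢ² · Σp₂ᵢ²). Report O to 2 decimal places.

Proportions for morphospecies III (n=154): 20/154=0.1299, 36/154=0.2338, 33/154=0.2143, 28/154=0.1818, 37/154=0.2403
Proportions for morphospecies II (n=120): 22/120=0.1833, 11/120=0.0917, 45/120=0.3750, 5/120=0.0417, 37/120=0.3083
Σ p₁ᵢp₂ᵢ = 0.023811 + 0.021439 + 0.080363 + 0.007581 + 0.074084 = 0.207278
Σp_1ᵢ² = 0.1299² + 0.2338² + 0.2143² + 0.1818² + 0.2403² = 0.016874 + 0.054662 + 0.045924 + 0.033051 + 0.057744 = 0.208255
Σp_2ᵢ² = 0.1833² + 0.0917² + 0.3750² + 0.0417² + 0.3083² = 0.033599 + 0.008409 + 0.140625 + 0.001739 + 0.095049 = 0.279421
O = 0.207278 / √(0.208255 × 0.279421) = 0.207278 / 0.2412277 = 0.8593

0.86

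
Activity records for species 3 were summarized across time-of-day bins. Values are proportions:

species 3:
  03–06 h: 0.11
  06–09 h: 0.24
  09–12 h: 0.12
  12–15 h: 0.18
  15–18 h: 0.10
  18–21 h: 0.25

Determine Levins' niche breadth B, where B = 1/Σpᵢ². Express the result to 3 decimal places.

Σpᵢ² = 0.11² + 0.24² + 0.12² + 0.18² + 0.10² + 0.25² = 0.0121 + 0.0576 + 0.0144 + 0.0324 + 0.0100 + 0.0625 = 0.1890
B = 1 / 0.1890 = 5.29101

5.291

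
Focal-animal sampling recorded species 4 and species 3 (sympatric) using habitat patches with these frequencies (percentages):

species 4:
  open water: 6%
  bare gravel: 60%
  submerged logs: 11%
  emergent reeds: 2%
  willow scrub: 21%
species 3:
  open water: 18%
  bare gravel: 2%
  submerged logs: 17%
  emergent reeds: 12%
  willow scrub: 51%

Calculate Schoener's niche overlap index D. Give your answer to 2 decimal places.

Convert percentages to proportions (divide by 100).
Σ|p₁ᵢ − p₂ᵢ| = 0.12 + 0.58 + 0.06 + 0.10 + 0.30 = 1.16
D = 1 − ½ × 1.16 = 1 − 0.580 = 0.4200

0.42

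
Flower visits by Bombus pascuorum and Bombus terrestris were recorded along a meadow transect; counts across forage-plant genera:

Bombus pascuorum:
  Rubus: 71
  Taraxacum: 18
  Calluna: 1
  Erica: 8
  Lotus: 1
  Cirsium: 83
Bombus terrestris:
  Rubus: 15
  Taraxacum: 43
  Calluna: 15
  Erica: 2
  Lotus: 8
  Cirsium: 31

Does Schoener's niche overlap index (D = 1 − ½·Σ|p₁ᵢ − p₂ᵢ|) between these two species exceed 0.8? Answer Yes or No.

No

Proportions for Bombus pascuorum (n=182): 71/182=0.3901, 18/182=0.0989, 1/182=0.0055, 8/182=0.0440, 1/182=0.0055, 83/182=0.4560
Proportions for Bombus terrestris (n=114): 15/114=0.1316, 43/114=0.3772, 15/114=0.1316, 2/114=0.0175, 8/114=0.0702, 31/114=0.2719
Σ|p₁ᵢ − p₂ᵢ| = 0.2585 + 0.2783 + 0.1261 + 0.0265 + 0.0647 + 0.1841 = 0.9382
D = 1 − ½ × 0.9382 = 1 − 0.46910 = 0.53090
D = 0.53090 < 0.8 → No.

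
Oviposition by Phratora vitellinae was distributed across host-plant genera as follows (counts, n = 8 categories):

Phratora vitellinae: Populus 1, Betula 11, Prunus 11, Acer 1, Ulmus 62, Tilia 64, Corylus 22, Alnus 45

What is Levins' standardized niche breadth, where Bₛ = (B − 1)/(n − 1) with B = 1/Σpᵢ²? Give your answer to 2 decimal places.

0.49

Proportions for Phratora vitellinae (n=217): 1/217=0.0046, 11/217=0.0507, 11/217=0.0507, 1/217=0.0046, 62/217=0.2857, 64/217=0.2949, 22/217=0.1014, 45/217=0.2074
Σpᵢ² = 0.0046² + 0.0507² + 0.0507² + 0.0046² + 0.2857² + 0.2949² + 0.1014² + 0.2074² = 0.000021 + 0.002570 + 0.002570 + 0.000021 + 0.081624 + 0.086966 + 0.010282 + 0.043015 = 0.227069
B = 1 / 0.227069 = 4.4039
Bₛ = (B − 1)/(n − 1) = (4.4039 − 1)/(8 − 1) = 3.4039/7 = 0.4863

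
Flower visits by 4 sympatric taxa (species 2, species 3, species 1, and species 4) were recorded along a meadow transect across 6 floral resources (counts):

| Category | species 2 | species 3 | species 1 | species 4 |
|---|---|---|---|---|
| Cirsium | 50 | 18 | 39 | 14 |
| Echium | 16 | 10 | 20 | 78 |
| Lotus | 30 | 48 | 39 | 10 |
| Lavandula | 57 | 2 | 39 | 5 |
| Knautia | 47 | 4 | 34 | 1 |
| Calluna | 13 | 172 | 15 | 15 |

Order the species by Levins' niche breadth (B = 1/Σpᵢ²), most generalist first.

Proportions for species 2 (n=213): 50/213=0.2347, 16/213=0.0751, 30/213=0.1408, 57/213=0.2676, 47/213=0.2207, 13/213=0.0610
Proportions for species 3 (n=254): 18/254=0.0709, 10/254=0.0394, 48/254=0.1890, 2/254=0.0079, 4/254=0.0157, 172/254=0.6772
Proportions for species 1 (n=186): 39/186=0.2097, 20/186=0.1075, 39/186=0.2097, 39/186=0.2097, 34/186=0.1828, 15/186=0.0806
Proportions for species 4 (n=123): 14/123=0.1138, 78/123=0.6341, 10/123=0.0813, 5/123=0.0407, 1/123=0.0081, 15/123=0.1220
Σp_2ᵢ² = 0.2347² + 0.0751² + 0.1408² + 0.2676² + 0.2207² + 0.0610² = 0.055084 + 0.005640 + 0.019825 + 0.071610 + 0.048708 + 0.003721 = 0.204588
B_2 = 1 / 0.204588 = 4.8879
Σp_3ᵢ² = 0.0709² + 0.0394² + 0.1890² + 0.0079² + 0.0157² + 0.6772² = 0.005027 + 0.001552 + 0.035721 + 0.000062 + 0.000246 + 0.458600 = 0.501208
B_3 = 1 / 0.501208 = 1.9952
Σp_1ᵢ² = 0.2097² + 0.1075² + 0.2097² + 0.2097² + 0.1828² + 0.0806² = 0.043974 + 0.011556 + 0.043974 + 0.043974 + 0.033416 + 0.006496 = 0.183390
B_1 = 1 / 0.183390 = 5.4529
Σp_4ᵢ² = 0.1138² + 0.6341² + 0.0813² + 0.0407² + 0.0081² + 0.1220² = 0.012950 + 0.402083 + 0.006610 + 0.001656 + 0.000066 + 0.014884 = 0.438249
B_4 = 1 / 0.438249 = 2.2818
Ranking by B (broadest → narrowest): species 1 (5.45) > species 2 (4.89) > species 4 (2.28) > species 3 (2.00)

species 1 > species 2 > species 4 > species 3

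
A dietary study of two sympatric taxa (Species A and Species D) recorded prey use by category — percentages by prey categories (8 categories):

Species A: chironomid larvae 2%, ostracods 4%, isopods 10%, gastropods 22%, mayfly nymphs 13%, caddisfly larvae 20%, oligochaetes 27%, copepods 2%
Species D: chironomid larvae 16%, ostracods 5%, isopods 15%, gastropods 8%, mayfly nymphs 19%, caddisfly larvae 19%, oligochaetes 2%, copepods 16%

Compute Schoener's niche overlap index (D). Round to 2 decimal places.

0.60

Convert percentages to proportions (divide by 100).
Σ|p₁ᵢ − p₂ᵢ| = 0.14 + 0.01 + 0.05 + 0.14 + 0.06 + 0.01 + 0.25 + 0.14 = 0.80
D = 1 − ½ × 0.80 = 1 − 0.400 = 0.6000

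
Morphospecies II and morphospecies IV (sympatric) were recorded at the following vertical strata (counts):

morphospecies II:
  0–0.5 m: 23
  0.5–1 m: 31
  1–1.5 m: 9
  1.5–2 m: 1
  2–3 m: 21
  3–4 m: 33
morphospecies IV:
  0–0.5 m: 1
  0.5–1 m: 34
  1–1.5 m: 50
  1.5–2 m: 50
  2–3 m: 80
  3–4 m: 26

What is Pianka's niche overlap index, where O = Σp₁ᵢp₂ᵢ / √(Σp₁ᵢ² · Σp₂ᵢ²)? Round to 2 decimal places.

Proportions for morphospecies II (n=118): 23/118=0.1949, 31/118=0.2627, 9/118=0.0763, 1/118=0.0085, 21/118=0.1780, 33/118=0.2797
Proportions for morphospecies IV (n=241): 1/241=0.0041, 34/241=0.1411, 50/241=0.2075, 50/241=0.2075, 80/241=0.3320, 26/241=0.1079
Σ p₁ᵢp₂ᵢ = 0.000799 + 0.037067 + 0.015832 + 0.001764 + 0.059096 + 0.030180 = 0.144738
Σp_1ᵢ² = 0.1949² + 0.2627² + 0.0763² + 0.0085² + 0.1780² + 0.2797² = 0.037986 + 0.069011 + 0.005822 + 0.000072 + 0.031684 + 0.078232 = 0.222807
Σp_2ᵢ² = 0.0041² + 0.1411² + 0.2075² + 0.2075² + 0.3320² + 0.1079² = 0.000017 + 0.019909 + 0.043056 + 0.043056 + 0.110224 + 0.011642 = 0.227904
O = 0.144738 / √(0.222807 × 0.227904) = 0.144738 / 0.2253411 = 0.6423

0.64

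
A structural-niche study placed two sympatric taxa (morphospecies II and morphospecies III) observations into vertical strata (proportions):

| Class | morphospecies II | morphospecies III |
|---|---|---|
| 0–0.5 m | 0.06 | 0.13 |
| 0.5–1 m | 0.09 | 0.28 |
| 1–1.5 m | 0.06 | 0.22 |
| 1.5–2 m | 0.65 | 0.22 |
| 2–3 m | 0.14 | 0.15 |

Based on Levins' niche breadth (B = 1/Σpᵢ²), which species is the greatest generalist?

Σp_IIᵢ² = 0.06² + 0.09² + 0.06² + 0.65² + 0.14² = 0.0036 + 0.0081 + 0.0036 + 0.4225 + 0.0196 = 0.4574
B_II = 1 / 0.4574 = 2.1863
Σp_IIIᵢ² = 0.13² + 0.28² + 0.22² + 0.22² + 0.15² = 0.0169 + 0.0784 + 0.0484 + 0.0484 + 0.0225 = 0.2146
B_III = 1 / 0.2146 = 4.6598
Highest B → broadest niche (most generalist): morphospecies III (B = 4.66).

morphospecies III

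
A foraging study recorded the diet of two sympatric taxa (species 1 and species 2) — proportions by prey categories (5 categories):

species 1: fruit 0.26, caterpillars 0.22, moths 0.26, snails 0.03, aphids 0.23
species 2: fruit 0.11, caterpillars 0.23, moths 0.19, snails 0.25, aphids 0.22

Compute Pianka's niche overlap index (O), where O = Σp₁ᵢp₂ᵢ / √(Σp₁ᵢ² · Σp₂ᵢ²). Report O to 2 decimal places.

0.83

Σ p₁ᵢp₂ᵢ = 0.0286 + 0.0506 + 0.0494 + 0.0075 + 0.0506 = 0.1867
Σp_1ᵢ² = 0.26² + 0.22² + 0.26² + 0.03² + 0.23² = 0.0676 + 0.0484 + 0.0676 + 0.0009 + 0.0529 = 0.2374
Σp_2ᵢ² = 0.11² + 0.23² + 0.19² + 0.25² + 0.22² = 0.0121 + 0.0529 + 0.0361 + 0.0625 + 0.0484 = 0.2120
O = 0.1867 / √(0.2374 × 0.2120) = 0.1867 / 0.22434 = 0.8322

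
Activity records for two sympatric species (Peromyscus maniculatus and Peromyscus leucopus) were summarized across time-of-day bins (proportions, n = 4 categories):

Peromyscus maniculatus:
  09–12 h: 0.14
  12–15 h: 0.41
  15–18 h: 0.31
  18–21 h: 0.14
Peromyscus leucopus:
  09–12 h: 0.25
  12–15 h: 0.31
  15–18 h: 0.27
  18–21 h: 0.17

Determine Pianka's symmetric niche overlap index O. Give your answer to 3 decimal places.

Σ p₁ᵢp₂ᵢ = 0.0350 + 0.1271 + 0.0837 + 0.0238 = 0.2696
Σp_1ᵢ² = 0.14² + 0.41² + 0.31² + 0.14² = 0.0196 + 0.1681 + 0.0961 + 0.0196 = 0.3034
Σp_2ᵢ² = 0.25² + 0.31² + 0.27² + 0.17² = 0.0625 + 0.0961 + 0.0729 + 0.0289 = 0.2604
O = 0.2696 / √(0.3034 × 0.2604) = 0.2696 / 0.281079 = 0.95916

0.959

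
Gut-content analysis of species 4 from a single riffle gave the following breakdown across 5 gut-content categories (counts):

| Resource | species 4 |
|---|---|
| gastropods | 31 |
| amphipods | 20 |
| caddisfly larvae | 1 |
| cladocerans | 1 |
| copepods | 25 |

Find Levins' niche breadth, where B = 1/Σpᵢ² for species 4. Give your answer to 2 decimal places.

Proportions for species 4 (n=78): 31/78=0.3974, 20/78=0.2564, 1/78=0.0128, 1/78=0.0128, 25/78=0.3205
Σpᵢ² = 0.3974² + 0.2564² + 0.0128² + 0.0128² + 0.3205² = 0.157927 + 0.065741 + 0.000164 + 0.000164 + 0.102720 = 0.326716
B = 1 / 0.326716 = 3.0608

3.06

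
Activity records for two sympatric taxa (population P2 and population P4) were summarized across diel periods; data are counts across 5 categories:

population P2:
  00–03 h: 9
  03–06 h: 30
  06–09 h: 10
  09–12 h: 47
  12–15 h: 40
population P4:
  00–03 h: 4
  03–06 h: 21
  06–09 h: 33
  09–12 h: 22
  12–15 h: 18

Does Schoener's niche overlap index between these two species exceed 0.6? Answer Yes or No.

Proportions for population P2 (n=136): 9/136=0.0662, 30/136=0.2206, 10/136=0.0735, 47/136=0.3456, 40/136=0.2941
Proportions for population P4 (n=98): 4/98=0.0408, 21/98=0.2143, 33/98=0.3367, 22/98=0.2245, 18/98=0.1837
Σ|p₁ᵢ − p₂ᵢ| = 0.0254 + 0.0063 + 0.2632 + 0.1211 + 0.1104 = 0.5264
D = 1 − ½ × 0.5264 = 1 − 0.26320 = 0.73680
D = 0.73680 > 0.6 → Yes.

Yes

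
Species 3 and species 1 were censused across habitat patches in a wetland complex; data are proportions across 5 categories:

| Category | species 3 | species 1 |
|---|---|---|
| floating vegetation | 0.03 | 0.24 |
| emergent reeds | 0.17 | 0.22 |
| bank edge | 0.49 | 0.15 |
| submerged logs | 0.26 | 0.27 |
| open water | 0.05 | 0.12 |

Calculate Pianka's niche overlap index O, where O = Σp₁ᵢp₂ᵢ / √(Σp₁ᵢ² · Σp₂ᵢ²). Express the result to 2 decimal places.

0.72

Σ p₁ᵢp₂ᵢ = 0.0072 + 0.0374 + 0.0735 + 0.0702 + 0.0060 = 0.1943
Σp_1ᵢ² = 0.03² + 0.17² + 0.49² + 0.26² + 0.05² = 0.0009 + 0.0289 + 0.2401 + 0.0676 + 0.0025 = 0.3400
Σp_2ᵢ² = 0.24² + 0.22² + 0.15² + 0.27² + 0.12² = 0.0576 + 0.0484 + 0.0225 + 0.0729 + 0.0144 = 0.2158
O = 0.1943 / √(0.3400 × 0.2158) = 0.1943 / 0.27087 = 0.7173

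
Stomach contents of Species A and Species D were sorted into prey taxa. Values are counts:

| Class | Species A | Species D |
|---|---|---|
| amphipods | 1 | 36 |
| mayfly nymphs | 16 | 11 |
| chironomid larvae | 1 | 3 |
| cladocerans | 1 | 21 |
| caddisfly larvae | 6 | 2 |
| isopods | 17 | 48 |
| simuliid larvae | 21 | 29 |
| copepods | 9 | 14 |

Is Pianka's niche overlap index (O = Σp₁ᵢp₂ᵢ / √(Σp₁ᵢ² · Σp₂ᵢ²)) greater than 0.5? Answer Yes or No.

Proportions for Species A (n=72): 1/72=0.0139, 16/72=0.2222, 1/72=0.0139, 1/72=0.0139, 6/72=0.0833, 17/72=0.2361, 21/72=0.2917, 9/72=0.1250
Proportions for Species D (n=164): 36/164=0.2195, 11/164=0.0671, 3/164=0.0183, 21/164=0.1280, 2/164=0.0122, 48/164=0.2927, 29/164=0.1768, 14/164=0.0854
Σ p₁ᵢp₂ᵢ = 0.003051 + 0.014910 + 0.000254 + 0.001779 + 0.001016 + 0.069106 + 0.051573 + 0.010675 = 0.152364
Σp_1ᵢ² = 0.0139² + 0.2222² + 0.0139² + 0.0139² + 0.0833² + 0.2361² + 0.2917² + 0.1250² = 0.000193 + 0.049373 + 0.000193 + 0.000193 + 0.006939 + 0.055743 + 0.085089 + 0.015625 = 0.213348
Σp_2ᵢ² = 0.2195² + 0.0671² + 0.0183² + 0.1280² + 0.0122² + 0.2927² + 0.1768² + 0.0854² = 0.048180 + 0.004502 + 0.000335 + 0.016384 + 0.000149 + 0.085673 + 0.031258 + 0.007293 = 0.193774
O = 0.152364 / √(0.213348 × 0.193774) = 0.152364 / 0.2033256 = 0.7494
O = 0.7494 > 0.5 → Yes.

Yes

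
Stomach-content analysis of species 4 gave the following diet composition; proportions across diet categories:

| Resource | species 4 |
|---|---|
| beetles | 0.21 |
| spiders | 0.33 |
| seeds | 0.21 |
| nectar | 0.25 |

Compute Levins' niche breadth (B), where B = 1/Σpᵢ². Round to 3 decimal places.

3.852

Σpᵢ² = 0.21² + 0.33² + 0.21² + 0.25² = 0.0441 + 0.1089 + 0.0441 + 0.0625 = 0.2596
B = 1 / 0.2596 = 3.85208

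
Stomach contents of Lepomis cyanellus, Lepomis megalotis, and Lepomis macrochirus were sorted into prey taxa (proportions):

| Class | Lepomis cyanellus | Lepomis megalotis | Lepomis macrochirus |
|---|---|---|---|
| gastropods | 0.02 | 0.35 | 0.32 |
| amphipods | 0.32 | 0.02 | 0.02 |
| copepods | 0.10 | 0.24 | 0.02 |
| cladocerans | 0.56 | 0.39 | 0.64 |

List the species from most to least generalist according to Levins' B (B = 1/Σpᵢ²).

Lepomis megalotis > Lepomis cyanellus > Lepomis macrochirus

Σp_cyanᵢ² = 0.02² + 0.32² + 0.10² + 0.56² = 0.0004 + 0.1024 + 0.0100 + 0.3136 = 0.4264
B_cyan = 1 / 0.4264 = 2.3452
Σp_megaᵢ² = 0.35² + 0.02² + 0.24² + 0.39² = 0.1225 + 0.0004 + 0.0576 + 0.1521 = 0.3326
B_mega = 1 / 0.3326 = 3.0066
Σp_macrᵢ² = 0.32² + 0.02² + 0.02² + 0.64² = 0.1024 + 0.0004 + 0.0004 + 0.4096 = 0.5128
B_macr = 1 / 0.5128 = 1.9501
Ranking by B (broadest → narrowest): Lepomis megalotis (3.01) > Lepomis cyanellus (2.35) > Lepomis macrochirus (1.95)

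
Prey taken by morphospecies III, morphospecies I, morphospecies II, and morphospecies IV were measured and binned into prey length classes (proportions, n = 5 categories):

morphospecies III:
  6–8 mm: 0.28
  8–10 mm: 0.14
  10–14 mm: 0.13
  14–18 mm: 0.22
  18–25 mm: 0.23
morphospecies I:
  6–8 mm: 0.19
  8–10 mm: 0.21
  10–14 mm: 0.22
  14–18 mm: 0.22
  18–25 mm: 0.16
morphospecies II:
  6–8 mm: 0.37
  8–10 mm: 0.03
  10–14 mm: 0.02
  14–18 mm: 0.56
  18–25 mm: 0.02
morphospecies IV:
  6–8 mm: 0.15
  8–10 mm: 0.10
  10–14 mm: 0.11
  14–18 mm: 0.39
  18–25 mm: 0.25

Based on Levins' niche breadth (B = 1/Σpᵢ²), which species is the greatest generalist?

morphospecies I

Σp_IIIᵢ² = 0.28² + 0.14² + 0.13² + 0.22² + 0.23² = 0.0784 + 0.0196 + 0.0169 + 0.0484 + 0.0529 = 0.2162
B_III = 1 / 0.2162 = 4.6253
Σp_Iᵢ² = 0.19² + 0.21² + 0.22² + 0.22² + 0.16² = 0.0361 + 0.0441 + 0.0484 + 0.0484 + 0.0256 = 0.2026
B_I = 1 / 0.2026 = 4.9358
Σp_IIᵢ² = 0.37² + 0.03² + 0.02² + 0.56² + 0.02² = 0.1369 + 0.0009 + 0.0004 + 0.3136 + 0.0004 = 0.4522
B_II = 1 / 0.4522 = 2.2114
Σp_IVᵢ² = 0.15² + 0.10² + 0.11² + 0.39² + 0.25² = 0.0225 + 0.0100 + 0.0121 + 0.1521 + 0.0625 = 0.2592
B_IV = 1 / 0.2592 = 3.8580
Highest B → broadest niche (most generalist): morphospecies I (B = 4.94).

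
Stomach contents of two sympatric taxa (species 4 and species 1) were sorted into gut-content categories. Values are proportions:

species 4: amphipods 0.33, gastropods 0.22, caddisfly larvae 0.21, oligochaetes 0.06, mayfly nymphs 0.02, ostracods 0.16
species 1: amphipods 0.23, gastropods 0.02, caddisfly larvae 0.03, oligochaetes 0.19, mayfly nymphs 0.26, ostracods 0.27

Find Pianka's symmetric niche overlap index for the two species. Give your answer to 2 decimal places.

Σ p₁ᵢp₂ᵢ = 0.0759 + 0.0044 + 0.0063 + 0.0114 + 0.0052 + 0.0432 = 0.1464
Σp_1ᵢ² = 0.33² + 0.22² + 0.21² + 0.06² + 0.02² + 0.16² = 0.1089 + 0.0484 + 0.0441 + 0.0036 + 0.0004 + 0.0256 = 0.2310
Σp_2ᵢ² = 0.23² + 0.02² + 0.03² + 0.19² + 0.26² + 0.27² = 0.0529 + 0.0004 + 0.0009 + 0.0361 + 0.0676 + 0.0729 = 0.2308
O = 0.1464 / √(0.2310 × 0.2308) = 0.1464 / 0.23090 = 0.6340

0.63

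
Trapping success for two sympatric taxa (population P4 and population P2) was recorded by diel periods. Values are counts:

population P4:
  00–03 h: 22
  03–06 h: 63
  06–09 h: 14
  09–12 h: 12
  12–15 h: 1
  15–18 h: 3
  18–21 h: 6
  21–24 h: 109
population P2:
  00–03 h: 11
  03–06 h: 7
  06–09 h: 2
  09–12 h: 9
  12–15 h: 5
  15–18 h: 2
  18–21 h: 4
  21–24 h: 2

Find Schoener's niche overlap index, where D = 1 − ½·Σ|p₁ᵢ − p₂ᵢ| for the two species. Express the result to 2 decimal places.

Proportions for population P4 (n=230): 22/230=0.0957, 63/230=0.2739, 14/230=0.0609, 12/230=0.0522, 1/230=0.0043, 3/230=0.0130, 6/230=0.0261, 109/230=0.4739
Proportions for population P2 (n=42): 11/42=0.2619, 7/42=0.1667, 2/42=0.0476, 9/42=0.2143, 5/42=0.1190, 2/42=0.0476, 4/42=0.0952, 2/42=0.0476
Σ|p₁ᵢ − p₂ᵢ| = 0.1662 + 0.1072 + 0.0133 + 0.1621 + 0.1147 + 0.0346 + 0.0691 + 0.4263 = 1.0935
D = 1 − ½ × 1.0935 = 1 − 0.54675 = 0.45325

0.45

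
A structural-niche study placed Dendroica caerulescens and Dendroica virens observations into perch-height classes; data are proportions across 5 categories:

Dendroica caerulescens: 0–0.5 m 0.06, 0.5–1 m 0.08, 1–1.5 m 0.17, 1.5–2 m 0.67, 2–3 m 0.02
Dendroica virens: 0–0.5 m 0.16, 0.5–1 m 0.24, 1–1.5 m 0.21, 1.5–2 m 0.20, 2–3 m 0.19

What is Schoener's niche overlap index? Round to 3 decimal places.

Σ|p₁ᵢ − p₂ᵢ| = 0.10 + 0.16 + 0.04 + 0.47 + 0.17 = 0.94
D = 1 − ½ × 0.94 = 1 − 0.470 = 0.53000

0.530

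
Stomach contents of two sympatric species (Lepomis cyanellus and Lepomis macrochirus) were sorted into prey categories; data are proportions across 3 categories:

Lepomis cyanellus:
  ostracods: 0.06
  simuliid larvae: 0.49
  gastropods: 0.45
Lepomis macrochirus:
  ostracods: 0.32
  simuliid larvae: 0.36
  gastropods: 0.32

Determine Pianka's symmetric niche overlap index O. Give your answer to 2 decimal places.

0.88

Σ p₁ᵢp₂ᵢ = 0.0192 + 0.1764 + 0.1440 = 0.3396
Σp_1ᵢ² = 0.06² + 0.49² + 0.45² = 0.0036 + 0.2401 + 0.2025 = 0.4462
Σp_2ᵢ² = 0.32² + 0.36² + 0.32² = 0.1024 + 0.1296 + 0.1024 = 0.3344
O = 0.3396 / √(0.4462 × 0.3344) = 0.3396 / 0.38628 = 0.8792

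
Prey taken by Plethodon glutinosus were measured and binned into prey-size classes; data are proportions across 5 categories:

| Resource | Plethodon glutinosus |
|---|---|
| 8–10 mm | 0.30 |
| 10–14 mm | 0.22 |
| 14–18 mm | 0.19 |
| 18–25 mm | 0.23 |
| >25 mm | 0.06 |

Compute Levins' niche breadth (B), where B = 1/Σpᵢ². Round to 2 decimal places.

Σpᵢ² = 0.30² + 0.22² + 0.19² + 0.23² + 0.06² = 0.0900 + 0.0484 + 0.0361 + 0.0529 + 0.0036 = 0.2310
B = 1 / 0.2310 = 4.3290

4.33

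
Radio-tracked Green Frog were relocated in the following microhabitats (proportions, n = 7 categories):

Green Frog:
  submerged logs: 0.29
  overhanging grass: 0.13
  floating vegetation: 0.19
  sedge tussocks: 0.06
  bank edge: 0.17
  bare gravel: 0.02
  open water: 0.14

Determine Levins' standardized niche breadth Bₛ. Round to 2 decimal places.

0.71

Σpᵢ² = 0.29² + 0.13² + 0.19² + 0.06² + 0.17² + 0.02² + 0.14² = 0.0841 + 0.0169 + 0.0361 + 0.0036 + 0.0289 + 0.0004 + 0.0196 = 0.1896
B = 1 / 0.1896 = 5.2743
Bₛ = (B − 1)/(n − 1) = (5.2743 − 1)/(7 − 1) = 4.2743/6 = 0.7124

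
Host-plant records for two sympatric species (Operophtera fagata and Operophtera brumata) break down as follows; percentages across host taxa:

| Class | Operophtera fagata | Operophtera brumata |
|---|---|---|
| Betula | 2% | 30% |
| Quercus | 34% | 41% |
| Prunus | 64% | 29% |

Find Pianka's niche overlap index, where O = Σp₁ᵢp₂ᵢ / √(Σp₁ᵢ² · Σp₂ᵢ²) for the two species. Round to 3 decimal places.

Convert percentages to proportions (divide by 100).
Σ p₁ᵢp₂ᵢ = 0.0060 + 0.1394 + 0.1856 = 0.3310
Σp_1ᵢ² = 0.02² + 0.34² + 0.64² = 0.0004 + 0.1156 + 0.4096 = 0.5256
Σp_2ᵢ² = 0.30² + 0.41² + 0.29² = 0.0900 + 0.1681 + 0.0841 = 0.3422
O = 0.3310 / √(0.5256 × 0.3422) = 0.3310 / 0.424099 = 0.78048

0.780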